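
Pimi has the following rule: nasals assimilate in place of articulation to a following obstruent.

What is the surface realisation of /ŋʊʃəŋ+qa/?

/ŋ/ is a voiced velar nasal. The following trigger /q/ is uvular, so /ŋ/ must become uvular as well.
A voiced uvular nasal is [ɴ], so the surface segment is [ɴ].

[ŋʊʃəɴqa]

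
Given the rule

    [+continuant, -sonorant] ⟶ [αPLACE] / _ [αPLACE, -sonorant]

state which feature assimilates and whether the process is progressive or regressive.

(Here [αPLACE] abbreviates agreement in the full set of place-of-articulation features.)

The rule copies the place features (abbreviated [PLACE]) from the environment onto the target, so the assimilating feature is place.
Since the environment is written after the underscore, the trigger follows the target; the direction is regressive.

regressive place assimilation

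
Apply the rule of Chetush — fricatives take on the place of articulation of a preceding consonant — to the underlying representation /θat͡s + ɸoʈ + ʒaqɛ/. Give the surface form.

The rule targets /ɸ/ (voiceless bilabial fricative), which sits after the trigger /t͡s/ (alveolar).
A voiceless alveolar fricative is [s], so the surface segment is [s].
The same rule applies at the second boundary: /ʒ/ → [ʐ] next to /ʈ/.

[θat͡ssoʈʐaqɛ]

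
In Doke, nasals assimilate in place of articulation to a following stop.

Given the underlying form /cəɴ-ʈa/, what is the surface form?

[cəɳʈa]

/ɴ/ is a voiced uvular nasal. The following trigger /ʈ/ is retroflex, so /ɴ/ must become retroflex as well.
Changing only its place to retroflex gives [ɳ] — the voiced retroflex nasal.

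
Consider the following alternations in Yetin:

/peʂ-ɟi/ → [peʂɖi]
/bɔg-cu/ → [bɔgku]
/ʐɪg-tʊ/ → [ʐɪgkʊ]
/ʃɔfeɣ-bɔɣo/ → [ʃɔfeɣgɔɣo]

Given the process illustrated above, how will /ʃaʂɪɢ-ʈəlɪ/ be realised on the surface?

[ʃaʂɪɢqəlɪ]

The data show progressive place assimilation: /ɟ/ → [ɖ] after /ʂ/; /c/ → [k] after /g/; /t/ → [k] after /g/; /b/ → [g] after /ɣ/. In each pair only place changes, matching the preceding consonant, while manner and voice stay constant.
/ʈ/ is a voiceless retroflex stop. The preceding trigger /ɢ/ is uvular, so /ʈ/ must become uvular as well.
A voiceless uvular stop is [q], so the surface segment is [q].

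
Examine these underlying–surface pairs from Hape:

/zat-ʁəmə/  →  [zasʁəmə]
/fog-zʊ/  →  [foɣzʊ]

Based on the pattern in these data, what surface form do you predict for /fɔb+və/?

The data show regressive manner assimilation: /t/ → [s] before /ʁ/; /g/ → [ɣ] before /z/. In each pair only manner changes, matching the following consonant, while place and voice stay constant.
The rule targets /b/ (voiced bilabial stop), which sits before the trigger /v/ (fricative).
A voiced bilabial fricative is [β], so the surface segment is [β].

[fɔβvə]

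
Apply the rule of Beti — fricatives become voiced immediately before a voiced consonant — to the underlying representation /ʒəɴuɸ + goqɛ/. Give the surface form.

[ʒəɴuβgoqɛ]

The rule targets /ɸ/ (voiceless bilabial fricative), which sits before the trigger /g/ (voiced).
Changing only its voicing to voiced gives [β] — the voiced bilabial fricative.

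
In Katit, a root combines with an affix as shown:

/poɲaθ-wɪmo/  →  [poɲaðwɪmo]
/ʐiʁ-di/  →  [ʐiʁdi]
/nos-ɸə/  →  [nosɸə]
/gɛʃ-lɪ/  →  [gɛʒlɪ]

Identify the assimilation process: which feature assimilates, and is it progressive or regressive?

regressive voicing assimilation

Comparing underlying and surface forms, /θ/ → [ð] is the alternation; the neighbouring /w/ is constant.
The change voiceless → voiced matches the voicing of the following /w/, identifying this as voicing assimilation.
Place and manner are unchanged, so the assimilation is partial, not total.
The same holds elsewhere in the data: /ʃ/ → [ʒ] before /l/ (voiceless → voiced, matching voiced) — only voicing changes, and always toward the following segment.
No alternation appears in [ʐiʁdi], [nosɸə]: there the adjacent consonants already agree in voicing (/ʁ/ and /d/ are both voiced; /s/ and /ɸ/ are both voiceless), so these forms are consistent with the same rule.
Since the segment that changes precedes the conditioning segment, the assimilation is regressive.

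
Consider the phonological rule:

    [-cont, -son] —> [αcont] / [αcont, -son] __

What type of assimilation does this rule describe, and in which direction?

progressive manner assimilation

The rule copies [cont] (continuancy) from the environment onto the target stops; since [±cont] encodes the stop/fricative manner contrast, the assimilating dimension is manner.
Since the environment is written before the underscore, the trigger precedes the target; the direction is progressive.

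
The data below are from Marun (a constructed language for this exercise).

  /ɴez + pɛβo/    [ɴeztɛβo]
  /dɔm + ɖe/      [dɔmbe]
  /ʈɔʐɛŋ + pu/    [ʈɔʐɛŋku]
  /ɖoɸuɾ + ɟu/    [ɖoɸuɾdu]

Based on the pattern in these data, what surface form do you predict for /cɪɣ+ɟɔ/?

[cɪɣgɔ]

The data show progressive place assimilation: /p/ → [t] after /z/; /ɖ/ → [b] after /m/; /p/ → [k] after /ŋ/; /ɟ/ → [d] after /ɾ/. In each pair only place changes, matching the preceding consonant, while manner and voice stay constant.
The rule targets /ɟ/ (voiced palatal stop), which sits after the trigger /ɣ/ (velar).
The voiced velar stop is [g], so /ɟ/ → [g].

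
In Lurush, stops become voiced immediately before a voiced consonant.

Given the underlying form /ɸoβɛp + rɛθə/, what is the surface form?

[ɸoβɛbrɛθə]

/p/ is a voiceless bilabial stop. The following trigger /r/ is voiced, so /p/ must become voiced as well.
A voiced bilabial stop is [b], so the surface segment is [b].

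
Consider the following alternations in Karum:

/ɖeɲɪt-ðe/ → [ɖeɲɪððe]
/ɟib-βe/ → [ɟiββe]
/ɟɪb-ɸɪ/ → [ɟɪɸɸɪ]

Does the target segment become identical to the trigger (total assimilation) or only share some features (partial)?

Comparing underlying and surface forms, /t/ → [ð] is the alternation; the neighbouring /ð/ is constant.
The output [ð] is identical to the trigger /ð/ — every feature (place, manner, voicing) has been copied — so this is total assimilation.
The remaining alternations confirm this: /b/ → [β] before /β/; /b/ → [ɸ] before /ɸ/ — in each case the output is a copy of the following consonant.

total assimilation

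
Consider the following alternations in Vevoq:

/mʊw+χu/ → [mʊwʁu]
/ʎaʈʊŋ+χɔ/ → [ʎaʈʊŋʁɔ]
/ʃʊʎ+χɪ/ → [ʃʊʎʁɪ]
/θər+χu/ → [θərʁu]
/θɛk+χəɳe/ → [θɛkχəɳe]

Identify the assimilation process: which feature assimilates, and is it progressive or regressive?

The segment that alternates is /χ/, which surfaces as [ʁ] when adjacent to /w/.
The change voiceless → voiced matches the voicing of the preceding /w/, identifying this as voicing assimilation.
Place and manner are unchanged, so the assimilation is partial, not total.
Checking the remaining alternations: /χ/ → [ʁ] after /ŋ/ (voiceless → voiced, matching voiced); /χ/ → [ʁ] after /ʎ/ (voiceless → voiced, matching voiced); /χ/ → [ʁ] after /r/ (voiceless → voiced, matching voiced) — only voicing changes, and always toward the preceding segment.
No alternation appears in [θɛkχəɳe]: there the adjacent consonants already agree in voicing (/χ/ and /k/ are both voiceless), so this form is consistent with the same rule.
Since the segment that changes follows the conditioning segment, the assimilation is progressive.

progressive voicing assimilation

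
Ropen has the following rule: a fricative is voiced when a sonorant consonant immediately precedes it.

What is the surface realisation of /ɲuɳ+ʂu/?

The rule targets /ʂ/ (voiceless retroflex fricative), which sits after the trigger /ɳ/ (voiced).
The voiced retroflex fricative is [ʐ], so /ʂ/ → [ʐ].

[ɲuɳʐu]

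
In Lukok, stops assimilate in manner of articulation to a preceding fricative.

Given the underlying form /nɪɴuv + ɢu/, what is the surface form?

[nɪɴuvʁu]

The rule targets /ɢ/ (voiced uvular stop), which sits after the trigger /v/ (fricative).
A voiced uvular fricative is [ʁ], so the surface segment is [ʁ].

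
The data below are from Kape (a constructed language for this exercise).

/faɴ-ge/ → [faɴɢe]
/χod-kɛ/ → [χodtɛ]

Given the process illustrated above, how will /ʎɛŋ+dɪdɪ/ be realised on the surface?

The data show progressive place assimilation: /g/ → [ɢ] after /ɴ/; /k/ → [t] after /d/. In each pair only place changes, matching the preceding consonant, while manner and voice stay constant.
/d/ is a voiced alveolar stop. The preceding trigger /ŋ/ is velar, so /d/ must become velar as well.
A voiced velar stop is [g], so the surface segment is [g].

[ʎɛŋgɪdɪ]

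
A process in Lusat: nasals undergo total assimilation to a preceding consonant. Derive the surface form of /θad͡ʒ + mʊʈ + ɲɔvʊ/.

[θad͡ʒd͡ʒʊʈʈɔvʊ]

/m/ is the segment targeted by the rule; it sits immediately after /d͡ʒ/, so it assimilates completely and surfaces as [d͡ʒ].
At the second juncture, /ɲ/ likewise becomes [ʈ] adjacent to /ʈ/.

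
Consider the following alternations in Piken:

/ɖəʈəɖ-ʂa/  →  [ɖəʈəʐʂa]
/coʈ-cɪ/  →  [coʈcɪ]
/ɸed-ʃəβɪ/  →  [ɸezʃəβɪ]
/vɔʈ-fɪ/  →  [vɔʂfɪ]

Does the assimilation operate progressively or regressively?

Comparing underlying and surface forms, /ɖ/ → [ʐ] is the alternation; the neighbouring /ʂ/ is constant.
/ɖ/ is a stop while /ʂ/ is a fricative; the output [ʐ] is a fricative, matching the trigger — so the feature that spreads is manner.
The same holds elsewhere in the data: /d/ → [z] before /ʃ/ (stop → fricative, matching a fricative); /ʈ/ → [ʂ] before /f/ (stop → fricative, matching a fricative) — only manner changes, and always toward the following segment.
Nothing changes in [coʈcɪ]: there the adjacent consonants already agree in manner (/ʈ/ and /c/ are both stops), so this form is consistent with the same rule.
Since the segment that changes precedes the conditioning segment, the assimilation is regressive.

regressive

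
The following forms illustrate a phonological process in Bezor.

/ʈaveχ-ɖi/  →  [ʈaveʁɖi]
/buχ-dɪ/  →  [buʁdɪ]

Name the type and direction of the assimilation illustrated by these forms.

regressive voicing assimilation

Comparing underlying and surface forms, /χ/ → [ʁ] is the alternation; the neighbouring /ɖ/ is constant.
/χ/ is voiceless while /ɖ/ is voiced; the output [ʁ] is voiced, matching the trigger — so the feature that spreads is voicing.
Place and manner are unchanged, so the assimilation is partial, not total.
The same holds elsewhere in the data: /χ/ → [ʁ] before /d/ (voiceless → voiced, matching voiced) — only voicing changes, and always toward the following segment.
The trigger is the following segment, so the direction is regressive (anticipatory).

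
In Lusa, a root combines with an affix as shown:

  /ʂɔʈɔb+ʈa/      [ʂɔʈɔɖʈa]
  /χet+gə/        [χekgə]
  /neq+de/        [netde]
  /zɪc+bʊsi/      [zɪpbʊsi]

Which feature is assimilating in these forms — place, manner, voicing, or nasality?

Comparing underlying and surface forms, /b/ → [ɖ] is the alternation; the neighbouring /ʈ/ is constant.
/b/ is bilabial while /ʈ/ is retroflex; the output [ɖ] is retroflex, matching the trigger — so the feature that spreads is place.
The other alternating forms pattern the same way: /t/ → [k] before /g/ (alveolar → velar, matching velar); /q/ → [t] before /d/ (uvular → alveolar, matching alveolar); /c/ → [p] before /b/ (palatal → bilabial, matching bilabial) — only place changes, and always toward the following segment.

place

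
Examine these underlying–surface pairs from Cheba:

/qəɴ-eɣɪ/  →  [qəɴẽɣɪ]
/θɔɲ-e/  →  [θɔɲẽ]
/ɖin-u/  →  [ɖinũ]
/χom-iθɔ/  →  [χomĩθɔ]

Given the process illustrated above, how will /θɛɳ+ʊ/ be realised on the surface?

The data show progressive nasality assimilation (vowel nasalisation): /e/ → [ẽ] after /ɴ/; /e/ → [ẽ] after /ɲ/; /u/ → [ũ] after /n/; /i/ → [ĩ] after /m/ — a vowel is nasalised by an immediately preceding nasal consonant.
The vowel /ʊ/ is adjacent to the preceding nasal /ɳ/, so it acquires [+nasal] and surfaces as [ʊ̃].

[θɛɳʊ̃]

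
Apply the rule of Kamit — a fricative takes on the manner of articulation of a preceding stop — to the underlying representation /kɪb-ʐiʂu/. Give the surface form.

The rule targets /ʐ/ (voiced retroflex fricative), which sits after the trigger /b/ (stop).
A voiced retroflex stop is [ɖ], so the surface segment is [ɖ].

[kɪbɖiʂu]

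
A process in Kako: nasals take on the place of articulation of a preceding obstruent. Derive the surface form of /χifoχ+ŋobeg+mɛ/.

/ŋ/ is a voiced velar nasal. The preceding trigger /χ/ is uvular, so /ŋ/ must become uvular as well.
Changing only its place to uvular gives [ɴ] — the voiced uvular nasal.
The same rule applies at the second boundary: /m/ → [ŋ] next to /g/.

[χifoχɴobegŋɛ]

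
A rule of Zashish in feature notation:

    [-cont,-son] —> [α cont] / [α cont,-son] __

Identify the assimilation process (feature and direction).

progressive manner assimilation

The rule copies [cont] (continuancy) from the environment onto the target stops; since [±cont] encodes the stop/fricative manner contrast, the assimilating dimension is manner.
Since the environment is written before the underscore, the trigger precedes the target; the direction is progressive.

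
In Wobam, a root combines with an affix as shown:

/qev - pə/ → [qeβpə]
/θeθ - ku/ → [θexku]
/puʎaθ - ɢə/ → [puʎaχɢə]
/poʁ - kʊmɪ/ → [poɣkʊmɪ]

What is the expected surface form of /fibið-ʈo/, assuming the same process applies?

The data show regressive place assimilation: /v/ → [β] before /p/; /θ/ → [x] before /k/; /θ/ → [χ] before /ɢ/; /ʁ/ → [ɣ] before /k/. In each pair only place changes, matching the following consonant, while manner and voice stay constant.
The rule targets /ð/ (voiced dental fricative), which sits before the trigger /ʈ/ (retroflex).
Changing only its place to retroflex gives [ʐ] — the voiced retroflex fricative.

[fibiʐʈo]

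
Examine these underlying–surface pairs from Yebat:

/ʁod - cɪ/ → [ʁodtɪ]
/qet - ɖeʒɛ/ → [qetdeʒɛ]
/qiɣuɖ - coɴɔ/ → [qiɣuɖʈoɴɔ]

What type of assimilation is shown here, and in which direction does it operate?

progressive place assimilation

Underlying /c/ is realised as [t] next to /d/; /d/ itself does not change.
The change palatal → alveolar matches the place of the preceding /d/, identifying this as place assimilation.
Manner and voice are unchanged, so the assimilation is partial, not total.
The other alternating forms pattern the same way: /ɖ/ → [d] after /t/ (retroflex → alveolar, matching alveolar); /c/ → [ʈ] after /ɖ/ (palatal → retroflex, matching retroflex) — only place changes, and always toward the preceding segment.
The trigger is the preceding segment, so the direction is progressive (perseverative).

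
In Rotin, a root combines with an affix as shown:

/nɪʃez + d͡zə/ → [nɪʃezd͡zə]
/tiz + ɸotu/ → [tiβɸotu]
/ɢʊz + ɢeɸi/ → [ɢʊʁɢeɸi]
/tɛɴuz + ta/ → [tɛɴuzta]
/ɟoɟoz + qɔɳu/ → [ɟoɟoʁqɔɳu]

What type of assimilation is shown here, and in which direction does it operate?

Comparing underlying and surface forms, /z/ → [β] is the alternation; the neighbouring /ɸ/ is constant.
/z/ is alveolar while /ɸ/ is bilabial; the output [β] is bilabial, matching the trigger — so the feature that spreads is place.
Manner and voice are unchanged, so the assimilation is partial, not total.
The same holds elsewhere in the data: /z/ → [ʁ] before /ɢ/ (alveolar → uvular, matching uvular); /z/ → [ʁ] before /q/ (alveolar → uvular, matching uvular) — only place changes, and always toward the following segment.
No alternation appears in [nɪʃezd͡zə], [tɛɴuzta]: there the adjacent consonants already agree in place (/z/ and /d͡z/ are both alveolar; /z/ and /t/ are both alveolar), so these forms are consistent with the same rule.
Since the segment that changes precedes the conditioning segment, the assimilation is regressive.

regressive place assimilation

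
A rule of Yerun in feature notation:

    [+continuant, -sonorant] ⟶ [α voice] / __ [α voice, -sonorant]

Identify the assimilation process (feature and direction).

regressive voicing assimilation

The shared variable α links the value of [voice] on the target to the same value on the neighbouring segment, so voicing is the feature that assimilates.
Since the environment is written after the underscore, the trigger follows the target; the direction is regressive.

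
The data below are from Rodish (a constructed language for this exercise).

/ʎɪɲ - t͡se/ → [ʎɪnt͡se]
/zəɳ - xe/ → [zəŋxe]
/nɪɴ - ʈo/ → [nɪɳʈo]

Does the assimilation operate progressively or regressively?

The segment that alternates is /ɲ/, which surfaces as [n] when adjacent to /t͡s/.
The change palatal → alveolar matches the place of the following /t͡s/, identifying this as place assimilation.
The other alternating forms pattern the same way: /ɳ/ → [ŋ] before /x/ (retroflex → velar, matching velar); /ɴ/ → [ɳ] before /ʈ/ (uvular → retroflex, matching retroflex) — only place changes, and always toward the following segment.
The trigger is the following segment, so the direction is regressive (anticipatory).

regressive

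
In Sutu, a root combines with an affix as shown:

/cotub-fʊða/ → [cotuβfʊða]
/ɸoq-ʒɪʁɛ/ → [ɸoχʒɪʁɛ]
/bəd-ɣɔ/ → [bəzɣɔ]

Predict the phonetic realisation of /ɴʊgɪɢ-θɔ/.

The data show regressive manner assimilation: /b/ → [β] before /f/; /q/ → [χ] before /ʒ/; /d/ → [z] before /ɣ/. In each pair only manner changes, matching the following consonant, while place and voice stay constant.
/ɢ/ is a voiced uvular stop. The following trigger /θ/ is a fricative, so /ɢ/ must become a fricative as well.
A voiced uvular fricative is [ʁ], so the surface segment is [ʁ].

[ɴʊgɪʁθɔ]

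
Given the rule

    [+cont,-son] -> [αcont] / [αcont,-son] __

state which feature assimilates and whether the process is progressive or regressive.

The shared variable α links the value of [cont] on the target to that of the neighbouring obstruent. [cont] distinguishes stops from fricatives — a manner-of-articulation feature — so this is manner assimilation.
Since the environment is written before the underscore, the trigger precedes the target; the direction is progressive.

progressive manner assimilation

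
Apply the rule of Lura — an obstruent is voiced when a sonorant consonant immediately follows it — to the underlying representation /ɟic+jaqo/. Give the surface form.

[ɟiɟjaqo]

/c/ is a voiceless palatal stop. The following trigger /j/ is voiced, so /c/ must become voiced as well.
The voiced palatal stop is [ɟ], so /c/ → [ɟ].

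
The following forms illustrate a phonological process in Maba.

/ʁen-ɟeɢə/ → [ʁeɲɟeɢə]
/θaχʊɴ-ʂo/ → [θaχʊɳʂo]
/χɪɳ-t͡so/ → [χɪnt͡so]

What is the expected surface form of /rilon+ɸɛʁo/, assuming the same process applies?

[rilomɸɛʁo]

The data show regressive place assimilation: /n/ → [ɲ] before /ɟ/; /ɴ/ → [ɳ] before /ʂ/; /ɳ/ → [n] before /t͡s/. In each pair only place changes, matching the following consonant, while manner and voice stay constant.
/n/ is a voiced alveolar nasal. The following trigger /ɸ/ is bilabial, so /n/ must become bilabial as well.
The voiced bilabial nasal is [m], so /n/ → [m].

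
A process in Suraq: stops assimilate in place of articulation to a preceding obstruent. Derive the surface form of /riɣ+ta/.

/t/ is a voiceless alveolar stop. The preceding trigger /ɣ/ is velar, so /t/ must become velar as well.
A voiceless velar stop is [k], so the surface segment is [k].

[riɣka]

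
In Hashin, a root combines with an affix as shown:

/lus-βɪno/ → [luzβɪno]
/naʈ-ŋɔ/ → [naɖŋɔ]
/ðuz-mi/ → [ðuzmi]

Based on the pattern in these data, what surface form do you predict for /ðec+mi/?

The data show regressive voicing assimilation: /s/ → [z] before /β/; /ʈ/ → [ɖ] before /ŋ/. In each pair only voicing changes, matching the following consonant, while place and manner stay constant.
No alternation appears in [ðuzmi]: there the adjacent consonants already agree in voicing (/z/ and /m/ are both voiced), so this form is consistent with the same rule.
/c/ is a voiceless palatal stop. The following trigger /m/ is voiced, so /c/ must become voiced as well.
A voiced palatal stop is [ɟ], so the surface segment is [ɟ].

[ðeɟmi]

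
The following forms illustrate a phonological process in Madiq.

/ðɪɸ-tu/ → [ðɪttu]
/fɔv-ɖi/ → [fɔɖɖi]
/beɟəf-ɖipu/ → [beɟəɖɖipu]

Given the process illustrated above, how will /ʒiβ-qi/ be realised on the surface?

The data show regressive total assimilation (/ɸ/ → [t] before /t/; /v/ → [ɖ] before /ɖ/; /f/ → [ɖ] before /ɖ/): in every case the target segment becomes identical to its following neighbour, copying more than a single feature.
/β/ is the segment targeted by the rule; it sits immediately before /q/, so it assimilates completely and surfaces as [q].

[ʒiqqi]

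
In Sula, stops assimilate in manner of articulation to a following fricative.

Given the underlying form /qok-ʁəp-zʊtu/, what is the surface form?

[qoxʁəɸzʊtu]

/k/ is a voiceless velar stop. The following trigger /ʁ/ is a fricative, so /k/ must become a fricative as well.
Changing only its manner to fricative gives [x] — the voiceless velar fricative.
At the second juncture, /p/ likewise becomes [ɸ] adjacent to /z/.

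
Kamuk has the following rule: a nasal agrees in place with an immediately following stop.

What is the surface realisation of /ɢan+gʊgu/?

[ɢaŋgʊgu]

/n/ is a voiced alveolar nasal. The following trigger /g/ is velar, so /n/ must become velar as well.
The voiced velar nasal is [ŋ], so /n/ → [ŋ].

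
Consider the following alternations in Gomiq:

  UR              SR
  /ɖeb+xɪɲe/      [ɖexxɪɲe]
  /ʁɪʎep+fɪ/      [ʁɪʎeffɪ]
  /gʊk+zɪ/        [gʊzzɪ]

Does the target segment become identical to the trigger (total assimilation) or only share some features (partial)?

total assimilation

The segment that alternates is /b/, which surfaces as [x] when adjacent to /x/.
The output [x] is identical to the trigger /x/ — every feature (place, manner, voicing) has been copied — so this is total assimilation.
The other forms behave the same way: /p/ → [f] before /f/; /k/ → [z] before /z/ — in each case the output is a copy of the following consonant.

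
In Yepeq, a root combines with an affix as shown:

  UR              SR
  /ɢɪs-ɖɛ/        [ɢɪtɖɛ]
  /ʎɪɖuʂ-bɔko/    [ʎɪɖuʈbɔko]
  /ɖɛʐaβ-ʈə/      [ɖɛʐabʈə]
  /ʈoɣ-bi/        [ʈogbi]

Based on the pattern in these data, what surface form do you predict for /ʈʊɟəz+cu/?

The data show regressive manner assimilation: /s/ → [t] before /ɖ/; /ʂ/ → [ʈ] before /b/; /β/ → [b] before /ʈ/; /ɣ/ → [g] before /b/. In each pair only manner changes, matching the following consonant, while place and voice stay constant.
The rule targets /z/ (voiced alveolar fricative), which sits before the trigger /c/ (stop).
A voiced alveolar stop is [d], so the surface segment is [d].

[ʈʊɟədcu]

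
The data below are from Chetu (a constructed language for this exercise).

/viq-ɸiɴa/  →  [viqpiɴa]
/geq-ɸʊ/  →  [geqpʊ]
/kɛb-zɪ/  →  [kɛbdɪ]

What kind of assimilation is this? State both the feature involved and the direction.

progressive manner assimilation

The segment that alternates is /ɸ/, which surfaces as [p] when adjacent to /q/.
/ɸ/ is a fricative while /q/ is a stop; the output [p] is a stop, matching the trigger — so the feature that spreads is manner.
Place and voice are unchanged, so the assimilation is partial, not total.
The other alternating form patterns the same way: /z/ → [d] after /b/ (fricative → stop, matching a stop) — only manner changes, and always toward the preceding segment.
The trigger is the preceding segment, so the direction is progressive (perseverative).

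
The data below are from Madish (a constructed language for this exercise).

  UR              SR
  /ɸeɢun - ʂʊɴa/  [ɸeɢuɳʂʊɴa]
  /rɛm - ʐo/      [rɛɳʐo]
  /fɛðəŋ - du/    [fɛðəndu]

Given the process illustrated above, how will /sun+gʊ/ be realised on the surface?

The data show regressive place assimilation: /n/ → [ɳ] before /ʂ/; /m/ → [ɳ] before /ʐ/; /ŋ/ → [n] before /d/. In each pair only place changes, matching the following consonant, while manner and voice stay constant.
/n/ is a voiced alveolar nasal. The following trigger /g/ is velar, so /n/ must become velar as well.
The voiced velar nasal is [ŋ], so /n/ → [ŋ].

[suŋgʊ]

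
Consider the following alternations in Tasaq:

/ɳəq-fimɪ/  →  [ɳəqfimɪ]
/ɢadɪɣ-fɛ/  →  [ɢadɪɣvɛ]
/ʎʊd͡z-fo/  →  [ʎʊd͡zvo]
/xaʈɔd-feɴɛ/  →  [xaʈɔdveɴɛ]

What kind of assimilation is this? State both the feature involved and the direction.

Comparing underlying and surface forms, /f/ → [v] is the alternation; the neighbouring /ɣ/ is constant.
/f/ is voiceless while /ɣ/ is voiced; the output [v] is voiced, matching the trigger — so the feature that spreads is voicing.
Place and manner are unchanged, so the assimilation is partial, not total.
The other alternating forms pattern the same way: /f/ → [v] after /d͡z/ (voiceless → voiced, matching voiced); /f/ → [v] after /d/ (voiceless → voiced, matching voiced) — only voicing changes, and always toward the preceding segment.
Nothing changes in [ɳəqfimɪ]: there the adjacent consonants already agree in voicing (/f/ and /q/ are both voiceless), so this form is consistent with the same rule.
The trigger is the preceding segment, so the direction is progressive (perseverative).

progressive voicing assimilation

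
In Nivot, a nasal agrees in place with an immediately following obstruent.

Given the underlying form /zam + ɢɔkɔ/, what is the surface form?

The rule targets /m/ (voiced bilabial nasal), which sits before the trigger /ɢ/ (uvular).
Changing only its place to uvular gives [ɴ] — the voiced uvular nasal.

[zaɴɢɔkɔ]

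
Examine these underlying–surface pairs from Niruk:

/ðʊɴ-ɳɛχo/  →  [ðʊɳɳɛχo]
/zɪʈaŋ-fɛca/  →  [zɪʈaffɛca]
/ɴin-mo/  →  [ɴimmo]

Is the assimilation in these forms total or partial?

Underlying /ŋ/ is realised as [f] next to /f/; /f/ itself does not change.
The output [f] is identical to the trigger /f/ — every feature (place, manner, voicing) has been copied — so this is total assimilation.
The other forms behave the same way: /ɴ/ → [ɳ] before /ɳ/; /n/ → [m] before /m/ — in each case the output is a copy of the following consonant.

total assimilation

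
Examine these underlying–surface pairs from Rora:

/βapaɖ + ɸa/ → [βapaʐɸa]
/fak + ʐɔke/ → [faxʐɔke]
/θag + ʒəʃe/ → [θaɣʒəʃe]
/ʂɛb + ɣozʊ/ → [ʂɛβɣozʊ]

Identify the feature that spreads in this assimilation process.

Underlying /ɖ/ is realised as [ʐ] next to /ɸ/; /ɸ/ itself does not change.
/ɖ/ is a stop while /ɸ/ is a fricative; the output [ʐ] is a fricative, matching the trigger — so the feature that spreads is manner.
The other alternating forms pattern the same way: /k/ → [x] before /ʐ/ (stop → fricative, matching a fricative); /g/ → [ɣ] before /ʒ/ (stop → fricative, matching a fricative); /b/ → [β] before /ɣ/ (stop → fricative, matching a fricative) — only manner changes, and always toward the following segment.

manner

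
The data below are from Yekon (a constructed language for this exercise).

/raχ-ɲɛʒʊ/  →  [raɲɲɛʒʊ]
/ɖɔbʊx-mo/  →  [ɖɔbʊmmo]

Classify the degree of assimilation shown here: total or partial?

Underlying /χ/ is realised as [ɲ] next to /ɲ/; /ɲ/ itself does not change.
The output [ɲ] is identical to the trigger /ɲ/ — every feature (place, manner, voicing) has been copied — so this is total assimilation.
The remaining alternation confirms this: /x/ → [m] before /m/ — in each case the output is a copy of the following consonant.

total assimilation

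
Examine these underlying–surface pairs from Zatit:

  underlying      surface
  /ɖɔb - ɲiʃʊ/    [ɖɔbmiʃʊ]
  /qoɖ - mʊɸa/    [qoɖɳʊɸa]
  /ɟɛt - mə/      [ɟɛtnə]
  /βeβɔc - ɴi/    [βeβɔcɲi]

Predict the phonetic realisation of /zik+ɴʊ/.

The data show progressive place assimilation: /ɲ/ → [m] after /b/; /m/ → [ɳ] after /ɖ/; /m/ → [n] after /t/; /ɴ/ → [ɲ] after /c/. In each pair only place changes, matching the preceding consonant, while manner and voice stay constant.
The rule targets /ɴ/ (voiced uvular nasal), which sits after the trigger /k/ (velar).
Changing only its place to velar gives [ŋ] — the voiced velar nasal.

[zikŋʊ]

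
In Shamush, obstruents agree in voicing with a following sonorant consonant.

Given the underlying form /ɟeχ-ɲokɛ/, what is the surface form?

The rule targets /χ/ (voiceless uvular fricative), which sits before the trigger /ɲ/ (voiced).
The voiced uvular fricative is [ʁ], so /χ/ → [ʁ].

[ɟeʁɲokɛ]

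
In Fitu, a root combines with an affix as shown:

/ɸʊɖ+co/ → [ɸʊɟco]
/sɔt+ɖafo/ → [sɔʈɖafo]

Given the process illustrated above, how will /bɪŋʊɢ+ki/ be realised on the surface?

The data show regressive place assimilation: /ɖ/ → [ɟ] before /c/; /t/ → [ʈ] before /ɖ/. In each pair only place changes, matching the following consonant, while manner and voice stay constant.
/ɢ/ is a voiced uvular stop. The following trigger /k/ is velar, so /ɢ/ must become velar as well.
Changing only its place to velar gives [g] — the voiced velar stop.

[bɪŋʊgki]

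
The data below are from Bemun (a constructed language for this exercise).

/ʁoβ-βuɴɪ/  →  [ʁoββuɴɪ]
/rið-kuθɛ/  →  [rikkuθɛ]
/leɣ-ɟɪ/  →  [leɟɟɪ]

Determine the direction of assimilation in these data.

The segment that alternates is /ð/, which surfaces as [k] when adjacent to /k/.
The output [k] is identical to the trigger /k/ — every feature (place, manner, voicing) has been copied — so this is total assimilation.
The other form behaves the same way: /ɣ/ → [ɟ] before /ɟ/ — in each case the output is a copy of the following consonant.
In [ʁoββuɴɪ] the two consonants at the boundary are already identical (/β/ + /β/), so the rule applies vacuously and nothing changes.
The trigger is the following segment, so the direction is regressive (anticipatory).

regressive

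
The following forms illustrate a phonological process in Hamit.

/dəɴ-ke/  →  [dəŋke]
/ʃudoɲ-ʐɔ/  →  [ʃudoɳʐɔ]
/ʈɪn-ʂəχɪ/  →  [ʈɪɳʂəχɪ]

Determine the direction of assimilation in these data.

The segment that alternates is /ɴ/, which surfaces as [ŋ] when adjacent to /k/.
The change uvular → velar matches the place of the following /k/, identifying this as place assimilation.
Checking the remaining alternations: /ɲ/ → [ɳ] before /ʐ/ (palatal → retroflex, matching retroflex); /n/ → [ɳ] before /ʂ/ (alveolar → retroflex, matching retroflex) — only place changes, and always toward the following segment.
The trigger is the following segment, so the direction is regressive (anticipatory).

regressive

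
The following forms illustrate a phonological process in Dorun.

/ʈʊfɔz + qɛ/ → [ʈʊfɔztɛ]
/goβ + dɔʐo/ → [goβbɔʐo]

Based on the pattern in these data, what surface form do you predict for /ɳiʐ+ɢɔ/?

The data show progressive place assimilation: /q/ → [t] after /z/; /d/ → [b] after /β/. In each pair only place changes, matching the preceding consonant, while manner and voice stay constant.
/ɢ/ is a voiced uvular stop. The preceding trigger /ʐ/ is retroflex, so /ɢ/ must become retroflex as well.
The voiced retroflex stop is [ɖ], so /ɢ/ → [ɖ].

[ɳiʐɖɔ]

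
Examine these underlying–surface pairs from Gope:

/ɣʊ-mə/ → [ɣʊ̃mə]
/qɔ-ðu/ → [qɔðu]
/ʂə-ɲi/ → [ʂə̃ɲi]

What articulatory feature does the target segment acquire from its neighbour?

nasality

The vowel /ʊ/ surfaces as nasalised [ʊ̃] next to the following nasal /m/ — it has acquired the [+nasal] feature of its neighbour.
Likewise in the remaining data: /ə/ → [ə̃] before /ɲ/ — each time a vowel is nasalised next to a following nasal.
No change occurs in [qɔðu] because the vowel at the boundary is adjacent to an oral consonant, not a nasal (/ɔ/ next to /ð/).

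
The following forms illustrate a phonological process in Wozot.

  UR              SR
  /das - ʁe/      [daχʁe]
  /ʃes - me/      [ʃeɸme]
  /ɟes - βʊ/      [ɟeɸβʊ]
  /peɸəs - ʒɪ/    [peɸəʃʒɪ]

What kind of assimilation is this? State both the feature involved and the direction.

Comparing underlying and surface forms, /s/ → [χ] is the alternation; the neighbouring /ʁ/ is constant.
The change alveolar → uvular matches the place of the following /ʁ/, identifying this as place assimilation.
Manner and voice are unchanged, so the assimilation is partial, not total.
The other alternating forms pattern the same way: /s/ → [ɸ] before /m/ (alveolar → bilabial, matching bilabial); /s/ → [ɸ] before /β/ (alveolar → bilabial, matching bilabial); /s/ → [ʃ] before /ʒ/ (alveolar → postalveolar, matching postalveolar) — only place changes, and always toward the following segment.
The trigger is the following segment, so the direction is regressive (anticipatory).

regressive place assimilation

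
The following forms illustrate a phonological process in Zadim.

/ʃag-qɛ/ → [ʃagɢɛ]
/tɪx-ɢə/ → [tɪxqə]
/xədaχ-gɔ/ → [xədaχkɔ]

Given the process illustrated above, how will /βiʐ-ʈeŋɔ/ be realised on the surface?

The data show progressive voicing assimilation: /q/ → [ɢ] after /g/; /ɢ/ → [q] after /x/; /g/ → [k] after /χ/. In each pair only voicing changes, matching the preceding consonant, while place and manner stay constant.
/ʈ/ is a voiceless retroflex stop. The preceding trigger /ʐ/ is voiced, so /ʈ/ must become voiced as well.
Changing only its voicing to voiced gives [ɖ] — the voiced retroflex stop.

[βiʐɖeŋɔ]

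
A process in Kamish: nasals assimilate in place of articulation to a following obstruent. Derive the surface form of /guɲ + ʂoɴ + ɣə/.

[guɳʂoŋɣə]

/ɲ/ is a voiced palatal nasal. The following trigger /ʂ/ is retroflex, so /ɲ/ must become retroflex as well.
Changing only its place to retroflex gives [ɳ] — the voiced retroflex nasal.
At the second juncture, /ɴ/ likewise becomes [ŋ] adjacent to /ɣ/.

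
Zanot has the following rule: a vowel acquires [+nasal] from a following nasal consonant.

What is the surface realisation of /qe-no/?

/e/ sits next to the nasal /n/ and is therefore nasalised to [ẽ].

[qẽno]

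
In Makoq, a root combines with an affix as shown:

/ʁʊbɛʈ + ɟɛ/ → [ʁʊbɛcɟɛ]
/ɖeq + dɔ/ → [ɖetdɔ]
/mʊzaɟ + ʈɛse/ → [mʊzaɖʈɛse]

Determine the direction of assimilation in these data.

The segment that alternates is /ʈ/, which surfaces as [c] when adjacent to /ɟ/.
The change retroflex → palatal matches the place of the following /ɟ/, identifying this as place assimilation.
The other alternating forms pattern the same way: /q/ → [t] before /d/ (uvular → alveolar, matching alveolar); /ɟ/ → [ɖ] before /ʈ/ (palatal → retroflex, matching retroflex) — only place changes, and always toward the following segment.
The trigger is the following segment, so the direction is regressive (anticipatory).

regressive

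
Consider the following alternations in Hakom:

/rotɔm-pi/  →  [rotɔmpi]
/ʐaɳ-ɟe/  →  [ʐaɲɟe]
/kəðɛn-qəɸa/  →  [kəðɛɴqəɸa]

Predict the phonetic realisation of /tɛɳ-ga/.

The data show regressive place assimilation: /ɳ/ → [ɲ] before /ɟ/; /n/ → [ɴ] before /q/. In each pair only place changes, matching the following consonant, while manner and voice stay constant.
Nothing changes in [rotɔmpi]: there the adjacent consonants already agree in place (/m/ and /p/ are both bilabial), so this form is consistent with the same rule.
The rule targets /ɳ/ (voiced retroflex nasal), which sits before the trigger /g/ (velar).
A voiced velar nasal is [ŋ], so the surface segment is [ŋ].

[tɛŋga]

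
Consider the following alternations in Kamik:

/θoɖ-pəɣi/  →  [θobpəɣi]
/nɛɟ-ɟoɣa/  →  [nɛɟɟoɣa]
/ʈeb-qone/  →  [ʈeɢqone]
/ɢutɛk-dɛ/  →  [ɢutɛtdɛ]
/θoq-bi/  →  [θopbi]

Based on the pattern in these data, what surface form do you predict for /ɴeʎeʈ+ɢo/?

[ɴeʎeqɢo]

The data show regressive place assimilation: /ɖ/ → [b] before /p/; /b/ → [ɢ] before /q/; /k/ → [t] before /d/; /q/ → [p] before /b/. In each pair only place changes, matching the following consonant, while manner and voice stay constant.
No alternation appears in [nɛɟɟoɣa]: there the adjacent consonants already agree in place (/ɟ/ and /ɟ/ are both palatal), so this form is consistent with the same rule.
/ʈ/ is a voiceless retroflex stop. The following trigger /ɢ/ is uvular, so /ʈ/ must become uvular as well.
A voiceless uvular stop is [q], so the surface segment is [q].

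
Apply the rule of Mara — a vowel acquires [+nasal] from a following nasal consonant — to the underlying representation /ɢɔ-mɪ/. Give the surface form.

/ɔ/ sits next to the nasal /m/ and is therefore nasalised to [ɔ̃].

[ɢɔ̃mɪ]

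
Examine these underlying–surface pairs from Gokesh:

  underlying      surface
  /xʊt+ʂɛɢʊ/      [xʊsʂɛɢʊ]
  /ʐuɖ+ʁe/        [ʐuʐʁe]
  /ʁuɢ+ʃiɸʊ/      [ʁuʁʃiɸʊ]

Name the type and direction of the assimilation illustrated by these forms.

Comparing underlying and surface forms, /t/ → [s] is the alternation; the neighbouring /ʂ/ is constant.
The change stop → fricative matches the manner of the following /ʂ/, identifying this as manner assimilation.
Place and voice are unchanged, so the assimilation is partial, not total.
Checking the remaining alternations: /ɖ/ → [ʐ] before /ʁ/ (stop → fricative, matching a fricative); /ɢ/ → [ʁ] before /ʃ/ (stop → fricative, matching a fricative) — only manner changes, and always toward the following segment.
Since the segment that changes precedes the conditioning segment, the assimilation is regressive.

regressive manner assimilation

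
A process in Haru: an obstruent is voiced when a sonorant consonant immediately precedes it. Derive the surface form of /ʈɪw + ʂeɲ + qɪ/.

/ʂ/ is a voiceless retroflex fricative. The preceding trigger /w/ is voiced, so /ʂ/ must become voiced as well.
The voiced retroflex fricative is [ʐ], so /ʂ/ → [ʐ].
At the second juncture, /q/ likewise becomes [ɢ] adjacent to /ɲ/.

[ʈɪwʐeɲɢɪ]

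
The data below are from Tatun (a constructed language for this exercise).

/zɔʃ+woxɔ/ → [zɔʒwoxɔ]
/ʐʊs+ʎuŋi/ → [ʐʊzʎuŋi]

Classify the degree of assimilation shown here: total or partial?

Underlying /ʃ/ is realised as [ʒ] next to /w/; /w/ itself does not change.
The change voiceless → voiced matches the voicing of the following /w/, identifying this as voicing assimilation.
Place and manner are unchanged, so the assimilation is partial, not total.
The other alternating form patterns the same way: /s/ → [z] before /ʎ/ (voiceless → voiced, matching voiced) — only voicing changes, and always toward the following segment.

partial assimilation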